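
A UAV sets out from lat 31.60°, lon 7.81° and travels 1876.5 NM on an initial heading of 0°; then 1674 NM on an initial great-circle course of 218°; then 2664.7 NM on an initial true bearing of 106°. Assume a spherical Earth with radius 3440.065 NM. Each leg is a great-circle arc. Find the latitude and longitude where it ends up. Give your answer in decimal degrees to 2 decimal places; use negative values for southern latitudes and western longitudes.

latitude 16.89°, longitude 30.96°

Apply the spherical direct solution leg by leg, carrying full precision between legs.
Leg 1: from (31.60°, 7.81°), δ = 1876.5/3440.065 = 0.545484 rad, θ = 0° → φ = 62.85°, λ = 7.81°.
Leg 2: from (62.85°, 7.81°), δ = 1674/3440.065 = 0.486619 rad, θ = 218° → φ = 38.20°, λ = -13.68°.
Leg 3: from (38.20°, -13.68°), δ = 2664.7/3440.065 = 0.774607 rad, θ = 106° → φ = 16.89°, λ = 30.96°.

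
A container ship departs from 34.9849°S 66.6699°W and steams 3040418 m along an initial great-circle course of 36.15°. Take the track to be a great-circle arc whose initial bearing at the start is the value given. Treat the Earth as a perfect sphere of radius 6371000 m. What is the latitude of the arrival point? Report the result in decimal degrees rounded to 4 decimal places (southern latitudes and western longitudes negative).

Central angle δ = d/R = 0.477228 rad.
With φ₁ = -34.9849° = -0.610602 rad and θ = 36.15° = 0.630937 rad:
sin φ₂ = sin φ₁ cos δ + cos φ₁ sin δ cos θ = (-0.573361)(0.888272) + (0.819303)(0.459318)(0.807475) = -0.205430
φ₂ = asin(-0.205430) = -0.206903 rad = -11.8547°.
Then Δλ = atan2(0.221992, 0.770486) = 0.280522 rad, from sin θ sin δ cos φ₁ over cos δ − sin φ₁ sin φ₂.
λ₂ = λ₁ + Δλ = -50.5972°.

latitude -11.8547°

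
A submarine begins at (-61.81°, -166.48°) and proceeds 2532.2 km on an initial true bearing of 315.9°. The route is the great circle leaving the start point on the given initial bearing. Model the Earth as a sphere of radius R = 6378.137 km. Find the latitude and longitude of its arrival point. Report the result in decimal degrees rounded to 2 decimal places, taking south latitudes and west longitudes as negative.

latitude -42.97°, longitude 171.94°

Central angle δ = d/R = 0.397012 rad.
With φ₁ = -61.81° = -1.078788 rad and θ = 315.9° = 5.513495 rad:
Applying the spherical law of cosines for sides, sin φ₂ = sin φ₁ cos δ + cos φ₁ sin δ cos θ = -0.681659, so φ₂ = -42.97°.
For the longitude increment, Δλ = atan2( sin θ sin δ cos φ₁, cos δ − sin φ₁ sin φ₂ ) = atan2(-0.127115, 0.321415) = -21.58°.
λ₂ = -166.48° + -21.58° = -188.06°, normalized to (−180°, 180°] → 171.94°.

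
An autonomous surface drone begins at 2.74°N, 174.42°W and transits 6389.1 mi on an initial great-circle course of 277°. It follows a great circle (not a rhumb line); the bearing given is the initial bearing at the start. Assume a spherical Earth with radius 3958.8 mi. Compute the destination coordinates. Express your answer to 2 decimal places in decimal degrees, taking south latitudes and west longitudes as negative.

Central angle δ = d/R = 1.613898 rad.
Converting: φ₁ = 0.047822 rad, θ = 4.834562 rad.
sin φ₂ = sin φ₁ cos δ + cos φ₁ sin δ cos θ = (0.047804)(-0.043088) + (0.998857)(0.999071)(0.121869) = 0.119557
φ₂ = asin(0.119557) = 0.119844 rad = 6.87°.
Δλ = atan2( sin θ sin δ cos φ₁ , cos δ − sin φ₁ sin φ₂ ) = atan2(-0.990491, -0.048804) = -1.620029 rad = -92.82°.
λ₂ = -174.42° + -92.82° = -267.24°, normalized to (−180°, 180°] → 92.76°.

latitude 6.87°, longitude 92.76°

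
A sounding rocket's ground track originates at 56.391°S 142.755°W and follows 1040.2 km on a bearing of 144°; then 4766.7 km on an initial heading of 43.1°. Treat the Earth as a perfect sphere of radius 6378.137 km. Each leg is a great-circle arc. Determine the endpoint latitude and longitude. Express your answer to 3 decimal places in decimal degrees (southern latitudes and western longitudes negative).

Apply the spherical direct solution leg by leg, carrying full precision between legs.
Leg 1: from (-56.391°, -142.755°), δ = 1040.2/6378.137 = 0.163088 rad, θ = 144° → φ = -63.443°, λ = -130.430°.
Leg 2: from (-63.443°, -130.430°), δ = 4766.7/6378.137 = 0.747350 rad, θ = 43.1° → φ = -25.736°, λ = -99.395°.

latitude -25.736°, longitude -99.395°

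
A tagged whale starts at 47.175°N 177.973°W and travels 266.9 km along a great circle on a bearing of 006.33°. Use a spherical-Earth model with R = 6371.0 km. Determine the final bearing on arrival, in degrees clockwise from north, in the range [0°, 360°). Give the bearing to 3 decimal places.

Central angle δ = d/R = 0.041893 rad.
Converting: φ₁ = 0.823359 rad, θ = 0.110479 rad.
Applying the spherical law of cosines for sides, sin φ₂ = sin φ₁ cos δ + cos φ₁ sin δ cos θ = 0.761085, so φ₂ = 49.560°.
Then Δλ = atan2(0.003139, 0.440917) = 0.007119 rad, from sin θ sin δ cos φ₁ over cos δ − sin φ₁ sin φ₂.
λ₂ = -177.973° + 0.408° = -177.565°.
The forward bearing on arrival equals the back-azimuth from the destination plus 180°.
Back-azimuth from P₂ (49.560°, -177.565°) to P₁ (47.175°, -177.973°), with Δλ' = λ₁ − λ₂ = -0.408°: atan2( sin Δλ' cos φ₁ , cos φ₂ sin φ₁ − sin φ₂ cos φ₁ cos Δλ' ) = 186.635°.
Final bearing = (186.635° + 180°) mod 360° = 6.635°.

final bearing 6.635°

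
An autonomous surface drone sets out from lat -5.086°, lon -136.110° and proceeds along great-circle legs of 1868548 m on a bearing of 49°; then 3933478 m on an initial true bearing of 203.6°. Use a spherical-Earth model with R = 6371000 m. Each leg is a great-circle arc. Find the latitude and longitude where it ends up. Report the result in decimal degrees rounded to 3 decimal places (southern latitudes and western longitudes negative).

Apply the spherical direct solution leg by leg, carrying full precision between legs.
Leg 1: from (-5.086°, -136.110°), δ = 1868548/6371000 = 0.293290 rad, θ = 49° → φ = 5.973°, λ = -123.437°.
Leg 2: from (5.973°, -123.437°), δ = 3933478/6371000 = 0.617404 rad, θ = 203.6° → φ = -26.281°, λ = -138.418°.

latitude -26.281°, longitude -138.418°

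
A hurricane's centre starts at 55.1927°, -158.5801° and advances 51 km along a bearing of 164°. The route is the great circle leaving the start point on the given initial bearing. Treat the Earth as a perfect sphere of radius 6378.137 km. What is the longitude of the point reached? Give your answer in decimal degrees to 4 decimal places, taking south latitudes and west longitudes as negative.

The arc subtends δ = 51/6378.137 = 0.007996 rad at the centre.
Start latitude φ₁ = 0.963294 rad; initial bearing θ = 2.862340 rad.
Destination latitude: φ₂ = arcsin( sin φ₁ cos δ + cos φ₁ sin δ cos θ ) = arcsin(0.816663) = 54.7521°.
Δλ = atan2( sin θ sin δ cos φ₁ , cos δ − sin φ₁ sin φ₂ ) = atan2(0.001258, 0.329425) = 0.003819 rad = 0.2188°.
Hence λ₂ = -158.5801° + 0.2188° = -158.3613°.

longitude -158.3613°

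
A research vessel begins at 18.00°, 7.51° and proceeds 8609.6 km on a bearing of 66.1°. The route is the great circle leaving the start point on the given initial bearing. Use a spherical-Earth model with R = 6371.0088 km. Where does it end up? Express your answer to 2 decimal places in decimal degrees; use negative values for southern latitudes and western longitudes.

latitude 26.32°, longitude 92.08°

Central angle δ = d/R = 1.351372 rad.
Converting: φ₁ = 0.314159 rad, θ = 1.153663 rad.
Applying the spherical law of cosines for sides, sin φ₂ = sin φ₁ cos δ + cos φ₁ sin δ cos θ = 0.443337, so φ₂ = 26.32°.
Δλ = atan2( sin θ sin δ cos φ₁ , cos δ − sin φ₁ sin φ₂ ) = atan2(0.848659, 0.080670) = 1.476026 rad = 84.57°.
Hence λ₂ = 7.51° + 84.57° = 92.08°.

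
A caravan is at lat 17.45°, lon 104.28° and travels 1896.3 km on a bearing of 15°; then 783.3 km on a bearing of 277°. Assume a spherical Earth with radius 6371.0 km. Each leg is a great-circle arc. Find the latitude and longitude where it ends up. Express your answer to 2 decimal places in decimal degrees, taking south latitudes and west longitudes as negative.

Apply the spherical direct solution leg by leg, carrying full precision between legs.
Leg 1: from (17.45°, 104.28°), δ = 1896.3/6371 = 0.297646 rad, θ = 15° → φ = 33.84°, λ = 109.52°.
Leg 2: from (33.84°, 109.52°), δ = 783.3/6371 = 0.122948 rad, θ = 277° → φ = 34.41°, λ = 101.04°.

latitude 34.41°, longitude 101.04°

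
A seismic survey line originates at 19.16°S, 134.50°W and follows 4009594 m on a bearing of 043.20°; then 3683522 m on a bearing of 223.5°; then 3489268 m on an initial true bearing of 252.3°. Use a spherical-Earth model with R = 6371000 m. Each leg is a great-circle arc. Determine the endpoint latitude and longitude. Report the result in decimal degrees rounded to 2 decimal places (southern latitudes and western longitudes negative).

latitude -22.78°, longitude -166.07°

Apply the spherical direct solution leg by leg, carrying full precision between legs.
Leg 1: from (-19.16°, -134.50°), δ = 4009594/6371000 = 0.629351 rad, θ = 43.2° → φ = 8.05°, λ = -110.49°.
Leg 2: from (8.05°, -110.49°), δ = 3683522/6371000 = 0.578170 rad, θ = 223.5° → φ = -15.98°, λ = -133.52°.
Leg 3: from (-15.98°, -133.52°), δ = 3489268/6371000 = 0.547680 rad, θ = 252.3° → φ = -22.78°, λ = -166.07°.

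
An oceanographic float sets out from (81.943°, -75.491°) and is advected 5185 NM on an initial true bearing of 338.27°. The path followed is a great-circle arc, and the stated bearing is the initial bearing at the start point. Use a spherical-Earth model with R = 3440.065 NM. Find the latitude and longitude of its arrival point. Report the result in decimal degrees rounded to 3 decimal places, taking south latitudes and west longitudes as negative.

latitude 11.118°, longitude 126.629°

Angular distance δ = d/R = 5185 / 3440.065 = 1.507239 rad.
Converting: φ₁ = 1.430175 rad, θ = 5.903925 rad.
Destination latitude: φ₂ = arcsin( sin φ₁ cos δ + cos φ₁ sin δ cos θ ) = arcsin(0.192823) = 11.118°.
Then Δλ = atan2(-0.051786, -0.127405) = -2.755521 rad, from sin θ sin δ cos φ₁ over cos δ − sin φ₁ sin φ₂.
λ₂ = -75.491° + -157.880° = -233.371°, normalized to (−180°, 180°] → 126.629°.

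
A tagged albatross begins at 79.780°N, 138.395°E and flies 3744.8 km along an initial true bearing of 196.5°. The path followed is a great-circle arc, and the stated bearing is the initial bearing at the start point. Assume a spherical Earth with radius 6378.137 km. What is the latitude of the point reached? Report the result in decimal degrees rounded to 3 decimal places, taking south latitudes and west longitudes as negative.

latitude 46.476°

The arc subtends δ = 3744.8/6378.137 = 0.587131 rad at the centre.
Converting: φ₁ = 1.392424 rad, θ = 3.429572 rad.
Destination latitude: φ₂ = arcsin( sin φ₁ cos δ + cos φ₁ sin δ cos θ ) = arcsin(0.725081) = 46.476°.
For the longitude increment, Δλ = atan2( sin θ sin δ cos φ₁, cos δ − sin φ₁ sin φ₂ ) = atan2(-0.027916, 0.118957) = -13.207°.
λ₂ = λ₁ + Δλ = 125.188°.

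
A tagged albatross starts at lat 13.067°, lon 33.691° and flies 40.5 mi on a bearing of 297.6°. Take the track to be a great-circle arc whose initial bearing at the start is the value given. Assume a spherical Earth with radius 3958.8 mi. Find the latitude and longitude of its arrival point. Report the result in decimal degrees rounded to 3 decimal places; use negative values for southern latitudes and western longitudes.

latitude 13.338°, longitude 33.157°

Angular distance δ = d/R = 40.5 / 3958.8 = 0.010230 rad.
Converting: φ₁ = 0.228062 rad, θ = 5.194100 rad.
Destination latitude: φ₂ = arcsin( sin φ₁ cos δ + cos φ₁ sin δ cos θ ) = arcsin(0.230695) = 13.338°.
For the longitude increment, Δλ = atan2( sin θ sin δ cos φ₁, cos δ − sin φ₁ sin φ₂ ) = atan2(-0.008831, 0.947790) = -0.534°.
λ₂ = λ₁ + Δλ = 33.157°.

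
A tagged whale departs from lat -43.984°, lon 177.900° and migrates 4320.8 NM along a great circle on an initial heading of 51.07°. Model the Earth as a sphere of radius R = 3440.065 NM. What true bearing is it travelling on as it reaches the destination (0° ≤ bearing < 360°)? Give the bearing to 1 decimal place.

Angular distance δ = d/R = 4320.8 / 3440.065 = 1.256023 rad.
Start latitude φ₁ = -0.767666 rad; initial bearing θ = 0.891340 rad.
Applying the spherical law of cosines for sides, sin φ₂ = sin φ₁ cos δ + cos φ₁ sin δ cos θ = 0.214914, so φ₂ = 12.410°.
Δλ = atan2( sin θ sin δ cos φ₁ , cos δ − sin φ₁ sin φ₂ ) = atan2(0.532234, 0.458850) = 0.859307 rad = 49.235°.
λ₂ = 177.900° + 49.235° = 227.135°, normalized to (−180°, 180°] → -132.865°.
The forward bearing on arrival equals the back-azimuth from the destination plus 180°.
Back-azimuth from P₂ (12.4°, -132.9°) to P₁ (-44.0°, 177.9°), with Δλ' = λ₁ − λ₂ = 310.8°: atan2( sin Δλ' cos φ₁ , cos φ₂ sin φ₁ − sin φ₂ cos φ₁ cos Δλ' ) = 215.0°.
Final bearing = (215.0° + 180°) mod 360° = 35.0°.

final bearing 35.0°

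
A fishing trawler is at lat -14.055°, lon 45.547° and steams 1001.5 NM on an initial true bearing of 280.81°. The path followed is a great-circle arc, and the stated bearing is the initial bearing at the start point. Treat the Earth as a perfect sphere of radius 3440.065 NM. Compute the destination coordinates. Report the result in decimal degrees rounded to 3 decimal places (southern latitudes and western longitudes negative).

Central angle δ = d/R = 0.291128 rad.
Converting: φ₁ = -0.245306 rad, θ = 4.901059 rad.
Applying the spherical law of cosines for sides, sin φ₂ = sin φ₁ cos δ + cos φ₁ sin δ cos θ = -0.180412, so φ₂ = -10.394°.
For the longitude increment, Δλ = atan2( sin θ sin δ cos φ₁, cos δ − sin φ₁ sin φ₂ ) = atan2(-0.273499, 0.914107) = -16.657°.
Hence λ₂ = 45.547° + -16.657° = 28.890°.

latitude -10.394°, longitude 28.890°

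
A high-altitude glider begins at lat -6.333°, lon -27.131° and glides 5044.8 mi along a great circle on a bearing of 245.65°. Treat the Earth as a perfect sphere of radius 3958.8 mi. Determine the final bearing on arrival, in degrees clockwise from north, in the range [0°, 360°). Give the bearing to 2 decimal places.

Angular distance δ = d/R = 5044.8 / 3958.8 = 1.274326 rad.
With φ₁ = -6.333° = -0.110532 rad and θ = 245.65° = 4.287401 rad:
Applying the spherical law of cosines for sides, sin φ₂ = sin φ₁ cos δ + cos φ₁ sin δ cos θ = -0.424141, so φ₂ = -25.096°.
Then Δλ = atan2(-0.865981, 0.245361) = -1.294700 rad, from sin θ sin δ cos φ₁ over cos δ − sin φ₁ sin φ₂.
Hence λ₂ = -27.131° + -74.181° = -101.312°.
The forward bearing on arrival equals the back-azimuth from the destination plus 180°.
Back-azimuth from P₂ (-25.10°, -101.31°) to P₁ (-6.33°, -27.13°), with Δλ' = λ₁ − λ₂ = 74.18°: atan2( sin Δλ' cos φ₁ , cos φ₂ sin φ₁ − sin φ₂ cos φ₁ cos Δλ' ) = 89.10°.
Final bearing = (89.10° + 180°) mod 360° = 269.10°.

final bearing 269.10°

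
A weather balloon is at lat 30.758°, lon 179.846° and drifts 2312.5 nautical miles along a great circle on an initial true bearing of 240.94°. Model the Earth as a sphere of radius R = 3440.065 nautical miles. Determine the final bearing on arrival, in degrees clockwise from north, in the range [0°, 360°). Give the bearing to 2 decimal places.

The arc subtends δ = 2312.5/3440.065 = 0.672226 rad at the centre.
Start latitude φ₁ = 0.536828 rad; initial bearing θ = 4.205196 rad.
Applying the spherical law of cosines for sides, sin φ₂ = sin φ₁ cos δ + cos φ₁ sin δ cos θ = 0.140221, so φ₂ = 8.061°.
Then Δλ = atan2(-0.467766, 0.710727) = -0.582084 rad, from sin θ sin δ cos φ₁ over cos δ − sin φ₁ sin φ₂.
λ₂ = 179.846° + -33.351° = 146.495°.
The forward bearing on arrival equals the back-azimuth from the destination plus 180°.
Back-azimuth from P₂ (8.06°, 146.50°) to P₁ (30.76°, 179.85°), with Δλ' = λ₁ − λ₂ = 33.35°: atan2( sin Δλ' cos φ₁ , cos φ₂ sin φ₁ − sin φ₂ cos φ₁ cos Δλ' ) = 49.35°.
Final bearing = (49.35° + 180°) mod 360° = 229.35°.

final bearing 229.35°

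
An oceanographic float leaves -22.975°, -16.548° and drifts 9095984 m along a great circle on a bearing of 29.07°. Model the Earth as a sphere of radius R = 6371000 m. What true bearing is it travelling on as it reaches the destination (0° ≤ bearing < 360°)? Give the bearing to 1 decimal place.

final bearing 41.8°

Angular distance δ = d/R = 9095984 / 6371000 = 1.427717 rad.
Start latitude φ₁ = -0.400989 rad; initial bearing θ = 0.507367 rad.
sin φ₂ = sin φ₁ cos δ + cos φ₁ sin δ cos θ = (-0.390329)(0.142592) + (0.920675)(0.989782)(0.874027) = 0.740814
φ₂ = asin(0.740814) = 0.834282 rad = 47.801°.
For the longitude increment, Δλ = atan2( sin θ sin δ cos φ₁, cos δ − sin φ₁ sin φ₂ ) = atan2(0.442765, 0.431753) = 45.721°.
Hence λ₂ = -16.548° + 45.721° = 29.173°.
The forward bearing on arrival equals the back-azimuth from the destination plus 180°.
Back-azimuth from P₂ (47.8°, 29.2°) to P₁ (-23.0°, -16.5°), with Δλ' = λ₁ − λ₂ = -45.7°: atan2( sin Δλ' cos φ₁ , cos φ₂ sin φ₁ − sin φ₂ cos φ₁ cos Δλ' ) = 221.8°.
Final bearing = (221.8° + 180°) mod 360° = 41.8°.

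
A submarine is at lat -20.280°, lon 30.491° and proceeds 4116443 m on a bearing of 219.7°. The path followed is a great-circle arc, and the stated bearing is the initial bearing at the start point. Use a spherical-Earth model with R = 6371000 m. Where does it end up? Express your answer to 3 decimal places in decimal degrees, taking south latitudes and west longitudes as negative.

Central angle δ = d/R = 0.646122 rad.
With φ₁ = -20.280° = -0.353953 rad and θ = 219.7° = 3.834488 rad:
Destination latitude: φ₂ = arcsin( sin φ₁ cos δ + cos φ₁ sin δ cos θ ) = arcsin(-0.711275) = -45.339°.
Δλ = atan2( sin θ sin δ cos φ₁ , cos δ − sin φ₁ sin φ₂ ) = atan2(-0.360757, 0.551891) = -0.578954 rad = -33.172°.
λ₂ = 30.491° + -33.172° = -2.681°.

latitude -45.339°, longitude -2.681°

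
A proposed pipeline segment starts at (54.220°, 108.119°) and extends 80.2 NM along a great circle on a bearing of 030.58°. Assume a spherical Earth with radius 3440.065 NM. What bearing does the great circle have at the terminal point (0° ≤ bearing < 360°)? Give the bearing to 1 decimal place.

final bearing 31.6°

Central angle δ = d/R = 0.023314 rad.
Start latitude φ₁ = 0.946318 rad; initial bearing θ = 0.533722 rad.
Destination latitude: φ₂ = arcsin( sin φ₁ cos δ + cos φ₁ sin δ cos θ ) = arcsin(0.822781) = 55.364°.
Δλ = atan2( sin θ sin δ cos φ₁ , cos δ − sin φ₁ sin φ₂ ) = atan2(0.006934, 0.332232) = 0.020868 rad = 1.196°.
Hence λ₂ = 108.119° + 1.196° = 109.315°.
The forward bearing on arrival equals the back-azimuth from the destination plus 180°.
Back-azimuth from P₂ (55.4°, 109.3°) to P₁ (54.2°, 108.1°), with Δλ' = λ₁ − λ₂ = -1.2°: atan2( sin Δλ' cos φ₁ , cos φ₂ sin φ₁ − sin φ₂ cos φ₁ cos Δλ' ) = 211.6°.
Final bearing = (211.6° + 180°) mod 360° = 31.6°.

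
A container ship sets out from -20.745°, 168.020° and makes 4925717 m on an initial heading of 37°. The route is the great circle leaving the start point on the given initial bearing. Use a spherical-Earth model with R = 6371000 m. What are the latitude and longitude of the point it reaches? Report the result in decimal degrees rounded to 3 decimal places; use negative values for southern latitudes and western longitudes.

latitude 15.550°, longitude -166.114°

δ = 4925717/6371000 = 0.773147 rad (44.2980°).
Start latitude φ₁ = -0.362069 rad; initial bearing θ = 0.645772 rad.
sin φ₂ = sin φ₁ cos δ + cos φ₁ sin δ cos θ = (-0.354209)(0.715717) + (0.935166)(0.698391)(0.798636) = 0.268084
φ₂ = asin(0.268084) = 0.271404 rad = 15.550°.
Then Δλ = atan2(0.393052, 0.810675) = 0.451451 rad, from sin θ sin δ cos φ₁ over cos δ − sin φ₁ sin φ₂.
λ₂ = 168.020° + 25.866° = 193.886°, normalized to (−180°, 180°] → -166.114°.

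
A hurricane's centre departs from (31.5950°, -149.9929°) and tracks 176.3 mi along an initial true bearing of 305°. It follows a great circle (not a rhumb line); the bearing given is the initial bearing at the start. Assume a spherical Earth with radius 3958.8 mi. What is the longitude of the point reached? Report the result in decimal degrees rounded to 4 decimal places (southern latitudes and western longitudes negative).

longitude -152.4860°

Central angle δ = d/R = 0.044534 rad.
With φ₁ = 31.5950° = 0.551437 rad and θ = 305° = 5.323254 rad:
Applying the spherical law of cosines for sides, sin φ₂ = sin φ₁ cos δ + cos φ₁ sin δ cos θ = 0.545142, so φ₂ = 33.0344°.
For the longitude increment, Δλ = atan2( sin θ sin δ cos φ₁, cos δ − sin φ₁ sin φ₂ ) = atan2(-0.031062, 0.713402) = -2.4931°.
Hence λ₂ = -149.9929° + -2.4931° = -152.4860°.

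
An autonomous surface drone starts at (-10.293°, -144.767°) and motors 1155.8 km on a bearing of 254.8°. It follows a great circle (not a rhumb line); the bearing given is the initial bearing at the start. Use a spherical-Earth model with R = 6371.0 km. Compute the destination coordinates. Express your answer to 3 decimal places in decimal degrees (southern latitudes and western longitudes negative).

latitude -12.844°, longitude -155.054°

The arc subtends δ = 1155.8/6371 = 0.181416 rad at the centre.
With φ₁ = -10.293° = -0.179647 rad and θ = 254.8° = 4.447099 rad:
Applying the spherical law of cosines for sides, sin φ₂ = sin φ₁ cos δ + cos φ₁ sin δ cos θ = -0.222293, so φ₂ = -12.844°.
For the longitude increment, Δλ = atan2( sin θ sin δ cos φ₁, cos δ − sin φ₁ sin φ₂ ) = atan2(-0.171309, 0.943869) = -10.287°.
λ₂ = λ₁ + Δλ = -155.054°.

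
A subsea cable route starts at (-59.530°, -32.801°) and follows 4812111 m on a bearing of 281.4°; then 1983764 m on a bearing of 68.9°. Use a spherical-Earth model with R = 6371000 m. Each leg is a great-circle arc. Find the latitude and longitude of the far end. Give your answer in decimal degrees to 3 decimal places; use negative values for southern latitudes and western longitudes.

latitude -26.133°, longitude -68.363°

Apply the spherical direct solution leg by leg, carrying full precision between legs.
Leg 1: from (-59.530°, -32.801°), δ = 4812111/6371000 = 0.755315 rad, θ = 281.4° → φ = -33.973°, λ = -86.927°.
Leg 2: from (-33.973°, -86.927°), δ = 1983764/6371000 = 0.311374 rad, θ = 68.9° → φ = -26.133°, λ = -68.363°.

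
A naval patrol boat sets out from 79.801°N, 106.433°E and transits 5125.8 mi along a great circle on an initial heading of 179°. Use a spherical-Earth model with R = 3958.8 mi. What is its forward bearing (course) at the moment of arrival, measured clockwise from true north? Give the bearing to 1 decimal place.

Angular distance δ = d/R = 5125.8 / 3958.8 = 1.294786 rad.
With φ₁ = 79.801° = 1.392790 rad and θ = 179° = 3.124139 rad:
sin φ₂ = sin φ₁ cos δ + cos φ₁ sin δ cos θ = (0.984199)(0.272519) + (0.177068)(0.962150)(-0.999848) = 0.097873
φ₂ = asin(0.097873) = 0.098030 rad = 5.617°.
Then Δλ = atan2(0.002973, 0.176192) = 0.016874 rad, from sin θ sin δ cos φ₁ over cos δ − sin φ₁ sin φ₂.
λ₂ = 106.433° + 0.967° = 107.400°.
The forward bearing on arrival equals the back-azimuth from the destination plus 180°.
Back-azimuth from P₂ (5.6°, 107.4°) to P₁ (79.8°, 106.4°), with Δλ' = λ₁ − λ₂ = -1.0°: atan2( sin Δλ' cos φ₁ , cos φ₂ sin φ₁ − sin φ₂ cos φ₁ cos Δλ' ) = 359.8°.
Final bearing = (359.8° + 180°) mod 360° = 179.8°.

final bearing 179.8°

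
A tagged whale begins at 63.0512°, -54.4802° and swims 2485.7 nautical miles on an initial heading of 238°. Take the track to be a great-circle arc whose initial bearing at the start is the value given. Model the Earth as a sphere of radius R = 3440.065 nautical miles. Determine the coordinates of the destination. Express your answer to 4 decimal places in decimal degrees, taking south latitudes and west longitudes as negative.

Central angle δ = d/R = 0.722574 rad.
Converting: φ₁ = 1.100451 rad, θ = 4.153884 rad.
Applying the spherical law of cosines for sides, sin φ₂ = sin φ₁ cos δ + cos φ₁ sin δ cos θ = 0.509834, so φ₂ = 30.6528°.
For the longitude increment, Δλ = atan2( sin θ sin δ cos φ₁, cos δ − sin φ₁ sin φ₂ ) = atan2(-0.254164, 0.295634) = -40.6865°.
λ₂ = λ₁ + Δλ = -95.1667°.

latitude 30.6528°, longitude -95.1667°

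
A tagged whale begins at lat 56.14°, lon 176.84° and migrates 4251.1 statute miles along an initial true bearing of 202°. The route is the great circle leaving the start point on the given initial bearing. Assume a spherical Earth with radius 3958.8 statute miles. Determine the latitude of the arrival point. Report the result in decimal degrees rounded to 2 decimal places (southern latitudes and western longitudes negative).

latitude -3.34°

Angular distance δ = d/R = 4251.1 / 3958.8 = 1.073836 rad.
Converting: φ₁ = 0.979828 rad, θ = 3.525565 rad.
Applying the spherical law of cosines for sides, sin φ₂ = sin φ₁ cos δ + cos φ₁ sin δ cos θ = -0.058206, so φ₂ = -3.34°.
For the longitude increment, Δλ = atan2( sin θ sin δ cos φ₁, cos δ − sin φ₁ sin φ₂ ) = atan2(-0.183470, 0.525091) = -19.26°.
λ₂ = 176.84° + -19.26° = 157.58°.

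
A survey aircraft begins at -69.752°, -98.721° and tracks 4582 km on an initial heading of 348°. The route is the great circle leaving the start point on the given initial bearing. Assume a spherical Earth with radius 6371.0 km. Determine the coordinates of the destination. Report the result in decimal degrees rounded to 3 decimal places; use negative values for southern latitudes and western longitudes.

Central angle δ = d/R = 0.719196 rad.
Start latitude φ₁ = -1.217402 rad; initial bearing θ = 6.073746 rad.
Destination latitude: φ₂ = arcsin( sin φ₁ cos δ + cos φ₁ sin δ cos θ ) = arcsin(-0.482832) = -28.871°.
Then Δλ = atan2(-0.047403, 0.299340) = -0.157052 rad, from sin θ sin δ cos φ₁ over cos δ − sin φ₁ sin φ₂.
λ₂ = -98.721° + -8.998° = -107.719°.

latitude -28.871°, longitude -107.719°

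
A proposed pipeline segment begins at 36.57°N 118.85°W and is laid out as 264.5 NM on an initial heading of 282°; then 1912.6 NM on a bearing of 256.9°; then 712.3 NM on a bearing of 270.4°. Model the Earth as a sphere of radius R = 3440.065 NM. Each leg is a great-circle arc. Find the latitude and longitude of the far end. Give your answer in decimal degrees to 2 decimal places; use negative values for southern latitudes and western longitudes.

Apply the spherical direct solution leg by leg, carrying full precision between legs.
Leg 1: from (36.57°, -118.85°), δ = 264.5/3440.065 = 0.076888 rad, θ = 282° → φ = 37.36°, λ = -124.27°.
Leg 2: from (37.36°, -124.27°), δ = 1912.6/3440.065 = 0.555978 rad, θ = 256.9° → φ = 24.86°, λ = -158.78°.
Leg 3: from (24.86°, -158.78°), δ = 712.3/3440.065 = 0.207060 rad, θ = 270.4° → φ = 24.38°, λ = -171.83°.

latitude 24.38°, longitude -171.83°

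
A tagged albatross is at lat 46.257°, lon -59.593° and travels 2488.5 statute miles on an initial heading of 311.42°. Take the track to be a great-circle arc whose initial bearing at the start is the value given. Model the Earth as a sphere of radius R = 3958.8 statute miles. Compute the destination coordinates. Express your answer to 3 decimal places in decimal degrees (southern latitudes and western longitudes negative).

Central angle δ = d/R = 0.628600 rad.
With φ₁ = 46.257° = 0.807337 rad and θ = 311.42° = 5.435304 rad:
Destination latitude: φ₂ = arcsin( sin φ₁ cos δ + cos φ₁ sin δ cos θ ) = arcsin(0.853327) = 58.575°.
For the longitude increment, Δλ = atan2( sin θ sin δ cos φ₁, cos δ − sin φ₁ sin φ₂ ) = atan2(-0.304876, 0.192367) = -57.749°.
λ₂ = λ₁ + Δλ = -117.342°.

latitude 58.575°, longitude -117.342°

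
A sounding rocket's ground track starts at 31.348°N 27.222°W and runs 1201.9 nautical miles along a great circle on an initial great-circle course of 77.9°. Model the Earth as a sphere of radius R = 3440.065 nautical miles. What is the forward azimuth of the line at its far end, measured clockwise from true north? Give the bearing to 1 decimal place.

δ = 1201.9/3440.065 = 0.349383 rad (20.0182°).
Start latitude φ₁ = 0.547126 rad; initial bearing θ = 1.359611 rad.
Destination latitude: φ₂ = arcsin( sin φ₁ cos δ + cos φ₁ sin δ cos θ ) = arcsin(0.550086) = 33.373°.
Then Δλ = atan2(0.285853, 0.653410) = 0.412392 rad, from sin θ sin δ cos φ₁ over cos δ − sin φ₁ sin φ₂.
λ₂ = -27.222° + 23.628° = -3.594°.
The forward bearing on arrival equals the back-azimuth from the destination plus 180°.
Back-azimuth from P₂ (33.4°, -3.6°) to P₁ (31.3°, -27.2°), with Δλ' = λ₁ − λ₂ = -23.6°: atan2( sin Δλ' cos φ₁ , cos φ₂ sin φ₁ − sin φ₂ cos φ₁ cos Δλ' ) = 270.7°.
Final bearing = (270.7° + 180°) mod 360° = 90.7°.

final bearing 90.7°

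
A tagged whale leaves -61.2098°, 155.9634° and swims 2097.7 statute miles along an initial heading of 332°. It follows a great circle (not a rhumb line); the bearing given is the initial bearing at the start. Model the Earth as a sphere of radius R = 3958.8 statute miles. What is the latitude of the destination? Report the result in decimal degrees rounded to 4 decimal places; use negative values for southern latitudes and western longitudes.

latitude -32.7709°

Angular distance δ = d/R = 2097.7 / 3958.8 = 0.529883 rad.
Start latitude φ₁ = -1.068313 rad; initial bearing θ = 5.794493 rad.
sin φ₂ = sin φ₁ cos δ + cos φ₁ sin δ cos θ = (-0.876389)(0.862866) + (0.481604)(0.505432)(0.882948) = -0.541281
φ₂ = asin(-0.541281) = -0.571960 rad = -32.7709°.
For the longitude increment, Δλ = atan2( sin θ sin δ cos φ₁, cos δ − sin φ₁ sin φ₂ ) = atan2(-0.114278, 0.388493) = -16.3916°.
λ₂ = 155.9634° + -16.3916° = 139.5718°.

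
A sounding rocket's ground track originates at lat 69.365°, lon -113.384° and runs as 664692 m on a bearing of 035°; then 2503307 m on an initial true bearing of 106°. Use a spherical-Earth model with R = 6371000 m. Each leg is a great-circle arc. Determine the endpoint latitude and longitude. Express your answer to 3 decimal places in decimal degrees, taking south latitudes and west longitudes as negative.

latitude 59.131°, longitude -55.102°

Apply the spherical direct solution leg by leg, carrying full precision between legs.
Leg 1: from (69.365°, -113.384°), δ = 664692/6371000 = 0.104331 rad, θ = 35° → φ = 73.908°, λ = -100.939°.
Leg 2: from (73.908°, -100.939°), δ = 2503307/6371000 = 0.392922 rad, θ = 106° → φ = 59.131°, λ = -55.102°.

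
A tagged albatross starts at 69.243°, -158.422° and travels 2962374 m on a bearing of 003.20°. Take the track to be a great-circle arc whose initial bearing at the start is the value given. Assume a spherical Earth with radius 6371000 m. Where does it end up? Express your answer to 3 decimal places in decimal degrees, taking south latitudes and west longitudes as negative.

latitude 83.979°, longitude 7.773°

Angular distance δ = d/R = 2962374 / 6371000 = 0.464978 rad.
Converting: φ₁ = 1.208518 rad, θ = 0.055851 rad.
Destination latitude: φ₂ = arcsin( sin φ₁ cos δ + cos φ₁ sin δ cos θ ) = arcsin(0.994483) = 83.979°.
Δλ = atan2( sin θ sin δ cos φ₁ , cos δ − sin φ₁ sin φ₂ ) = atan2(0.008871, -0.036102) = 2.900645 rad = 166.195°.
λ₂ = λ₁ + Δλ = 7.773°.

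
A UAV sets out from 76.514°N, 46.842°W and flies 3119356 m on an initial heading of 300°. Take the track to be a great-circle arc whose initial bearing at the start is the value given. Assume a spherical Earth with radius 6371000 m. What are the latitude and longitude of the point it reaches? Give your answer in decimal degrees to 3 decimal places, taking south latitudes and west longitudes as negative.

latitude 65.926°, longitude -140.053°

Angular distance δ = d/R = 3119356 / 6371000 = 0.489618 rad.
Converting: φ₁ = 1.335421 rad, θ = 5.235988 rad.
Applying the spherical law of cosines for sides, sin φ₂ = sin φ₁ cos δ + cos φ₁ sin δ cos θ = 0.913017, so φ₂ = 65.926°.
For the longitude increment, Δλ = atan2( sin θ sin δ cos φ₁, cos δ − sin φ₁ sin φ₂ ) = atan2(-0.094981, -0.005329) = -93.211°.
λ₂ = -46.842° + -93.211° = -140.053°.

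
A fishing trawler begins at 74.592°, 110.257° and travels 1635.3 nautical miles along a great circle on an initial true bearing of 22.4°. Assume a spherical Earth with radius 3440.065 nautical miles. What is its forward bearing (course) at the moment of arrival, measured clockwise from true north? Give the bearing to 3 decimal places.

Central angle δ = d/R = 0.475369 rad.
With φ₁ = 74.592° = 1.301876 rad and θ = 22.4° = 0.390954 rad:
Destination latitude: φ₂ = arcsin( sin φ₁ cos δ + cos φ₁ sin δ cos θ ) = arcsin(0.969590) = 75.834°.
Then Δλ = atan2(0.046337, -0.045617) = 2.348366 rad, from sin θ sin δ cos φ₁ over cos δ − sin φ₁ sin φ₂.
λ₂ = 110.257° + 134.551° = 244.808°, normalized to (−180°, 180°] → -115.192°.
The forward bearing on arrival equals the back-azimuth from the destination plus 180°.
Back-azimuth from P₂ (75.834°, -115.192°) to P₁ (74.592°, 110.257°), with Δλ' = λ₁ − λ₂ = 225.449°: atan2( sin Δλ' cos φ₁ , cos φ₂ sin φ₁ − sin φ₂ cos φ₁ cos Δλ' ) = 335.563°.
Final bearing = (335.563° + 180°) mod 360° = 155.563°.

final bearing 155.563°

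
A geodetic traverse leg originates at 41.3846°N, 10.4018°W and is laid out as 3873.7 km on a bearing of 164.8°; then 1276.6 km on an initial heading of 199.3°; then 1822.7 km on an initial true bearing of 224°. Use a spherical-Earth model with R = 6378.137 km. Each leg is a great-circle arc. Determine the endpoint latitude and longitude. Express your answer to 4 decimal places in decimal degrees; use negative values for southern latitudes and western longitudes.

Apply the spherical direct solution leg by leg, carrying full precision between legs.
Leg 1: from (41.3846°, -10.4018°), δ = 3873.7/6378.137 = 0.607340 rad, θ = 164.8° → φ = 7.4513°, λ = -1.7226°.
Leg 2: from (7.4513°, -1.7226°), δ = 1276.6/6378.137 = 0.200152 rad, θ = 199.3° → φ = -3.3805°, λ = -5.4969°.
Leg 3: from (-3.3805°, -5.4969°), δ = 1822.7/6378.137 = 0.285773 rad, θ = 224° → φ = -15.0109°, λ = -17.1943°.

latitude -15.0109°, longitude -17.1943°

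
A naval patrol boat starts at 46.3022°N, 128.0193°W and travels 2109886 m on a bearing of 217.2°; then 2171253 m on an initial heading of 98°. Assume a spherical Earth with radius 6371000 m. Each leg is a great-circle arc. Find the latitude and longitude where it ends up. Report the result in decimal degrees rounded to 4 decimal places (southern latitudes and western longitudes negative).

latitude 25.8231°, longitude -119.6082°

Apply the spherical direct solution leg by leg, carrying full precision between legs.
Leg 1: from (46.3022°, -128.0193°), δ = 2109886/6371000 = 0.331170 rad, θ = 217.2° → φ = 30.3169°, λ = -141.1826°.
Leg 2: from (30.3169°, -141.1826°), δ = 2171253/6371000 = 0.340803 rad, θ = 98° → φ = 25.8231°, λ = -119.6082°.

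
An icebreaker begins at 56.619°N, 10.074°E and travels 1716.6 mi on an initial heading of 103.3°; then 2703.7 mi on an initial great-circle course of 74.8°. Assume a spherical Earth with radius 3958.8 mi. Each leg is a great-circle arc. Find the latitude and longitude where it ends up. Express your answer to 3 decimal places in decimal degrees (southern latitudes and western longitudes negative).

Apply the spherical direct solution leg by leg, carrying full precision between legs.
Leg 1: from (56.619°, 10.074°), δ = 1716.6/3958.8 = 0.433616 rad, θ = 103.3° → φ = 44.795°, λ = 45.257°.
Leg 2: from (44.795°, 45.257°), δ = 2703.7/3958.8 = 0.682959 rad, θ = 74.8° → φ = 41.603°, λ = 99.789°.

latitude 41.603°, longitude 99.789°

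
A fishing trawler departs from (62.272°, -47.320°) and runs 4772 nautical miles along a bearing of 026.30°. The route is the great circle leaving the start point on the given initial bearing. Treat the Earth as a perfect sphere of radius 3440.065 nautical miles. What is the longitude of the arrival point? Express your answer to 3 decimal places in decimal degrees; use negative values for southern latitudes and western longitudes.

longitude 100.610°

Central angle δ = d/R = 1.387183 rad.
Start latitude φ₁ = 1.086851 rad; initial bearing θ = 0.459022 rad.
sin φ₂ = sin φ₁ cos δ + cos φ₁ sin δ cos θ = (0.885166)(0.182583) + (0.465275)(0.983190)(0.896486) = 0.571717
φ₂ = asin(0.571717) = 0.608598 rad = 34.870°.
Δλ = atan2( sin θ sin δ cos φ₁ , cos δ − sin φ₁ sin φ₂ ) = atan2(0.202685, -0.323482) = 2.581864 rad = 147.930°.
λ₂ = λ₁ + Δλ = 100.610°.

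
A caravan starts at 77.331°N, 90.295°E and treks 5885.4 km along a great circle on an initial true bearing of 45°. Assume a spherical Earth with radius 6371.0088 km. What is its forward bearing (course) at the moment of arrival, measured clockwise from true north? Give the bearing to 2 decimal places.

final bearing 167.24°

Central angle δ = d/R = 0.923778 rad.
With φ₁ = 77.331° = 1.349681 rad and θ = 45° = 0.785398 rad:
Destination latitude: φ₂ = arcsin( sin φ₁ cos δ + cos φ₁ sin δ cos θ ) = arcsin(0.711871) = 45.387°.
Then Δλ = atan2(0.123737, -0.091729) = 2.208720 rad, from sin θ sin δ cos φ₁ over cos δ − sin φ₁ sin φ₂.
λ₂ = 90.295° + 126.550° = 216.845°, normalized to (−180°, 180°] → -143.155°.
The forward bearing on arrival equals the back-azimuth from the destination plus 180°.
Back-azimuth from P₂ (45.39°, -143.15°) to P₁ (77.33°, 90.30°), with Δλ' = λ₁ − λ₂ = 233.45°: atan2( sin Δλ' cos φ₁ , cos φ₂ sin φ₁ − sin φ₂ cos φ₁ cos Δλ' ) = 347.24°.
Final bearing = (347.24° + 180°) mod 360° = 167.24°.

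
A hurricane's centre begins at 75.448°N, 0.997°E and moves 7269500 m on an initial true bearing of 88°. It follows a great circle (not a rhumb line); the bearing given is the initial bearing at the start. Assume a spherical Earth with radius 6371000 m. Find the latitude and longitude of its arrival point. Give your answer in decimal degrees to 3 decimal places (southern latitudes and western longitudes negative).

latitude 24.284°, longitude 86.342°

The arc subtends δ = 7269500/6371000 = 1.141030 rad at the centre.
Start latitude φ₁ = 1.316816 rad; initial bearing θ = 1.535890 rad.
Destination latitude: φ₂ = arcsin( sin φ₁ cos δ + cos φ₁ sin δ cos θ ) = arcsin(0.411264) = 24.284°.
For the longitude increment, Δλ = atan2( sin θ sin δ cos φ₁, cos δ − sin φ₁ sin φ₂ ) = atan2(0.228271, 0.018588) = 85.345°.
Hence λ₂ = 0.997° + 85.345° = 86.342°.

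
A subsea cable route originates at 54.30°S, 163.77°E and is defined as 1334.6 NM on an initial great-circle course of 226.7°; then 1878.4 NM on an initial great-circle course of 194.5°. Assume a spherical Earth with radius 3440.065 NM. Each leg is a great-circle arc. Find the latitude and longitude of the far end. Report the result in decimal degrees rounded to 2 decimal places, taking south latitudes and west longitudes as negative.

latitude -81.00°, longitude 0.06°

Apply the spherical direct solution leg by leg, carrying full precision between legs.
Leg 1: from (-54.30°, 163.77°), δ = 1334.6/3440.065 = 0.387958 rad, θ = 226.7° → φ = -64.57°, λ = 123.89°.
Leg 2: from (-64.57°, 123.89°), δ = 1878.4/3440.065 = 0.546036 rad, θ = 194.5° → φ = -81.00°, λ = 0.06°.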